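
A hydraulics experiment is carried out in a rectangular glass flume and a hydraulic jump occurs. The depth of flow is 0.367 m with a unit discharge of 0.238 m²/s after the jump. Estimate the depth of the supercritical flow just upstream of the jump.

V₂ = q/y₂ = 0.238/0.367 = 0.649 m/s; Fr₂ = V₂/√(g·y₂) = 0.342.
Applying the sequent-depth relation in reverse, y₁/y₂ = ½[√(1 + 8Fr₂²) − 1] = ½[√1.934 − 1] = 0.195.
y₁ = 0.195 × 0.367 = 0.0717 m.

y₁ = 0.0717 m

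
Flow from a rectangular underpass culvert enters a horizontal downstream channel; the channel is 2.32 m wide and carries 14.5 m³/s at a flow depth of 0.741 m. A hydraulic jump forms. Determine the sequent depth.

y₂ = 2.93 m

q = Q/b = 14.5/2.32 = 6.25 m²/s; V₁ = q/y₁ = 8.43 m/s. Fr₁ = V₁/√(g·y₁) = 3.13.
Bélanger equation: y₂/y₁ = ½[√(1 + 8Fr₁²) − 1] = ½[√79.29 − 1] = 3.95.
y₂ = 3.95 × 0.741 = 2.93 m.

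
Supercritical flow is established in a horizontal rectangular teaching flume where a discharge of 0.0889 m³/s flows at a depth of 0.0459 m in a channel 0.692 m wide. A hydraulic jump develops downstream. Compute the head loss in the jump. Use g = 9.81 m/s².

ΔE = 0.183 m

q = Q/b = 0.0889/0.692 = 0.128 m²/s; V₁ = q/y₁ = 2.80 m/s. Fr₁ = V₁/√(g·y₁) = 4.17.
Bélanger equation: y₂/y₁ = ½[√(1 + 8Fr₁²) − 1] = ½[√140.2 − 1] = 5.42.
y₂ = 5.42 × 0.0459 = 0.249 m.
V₂ = q/y₂ = 0.128/0.249 = 0.516 m/s. E₁ = y₁ + V₁²/2g = 0.445 m; E₂ = y₂ + V₂²/2g = 0.262 m. ΔE = E₁ − E₂ = 0.183 m.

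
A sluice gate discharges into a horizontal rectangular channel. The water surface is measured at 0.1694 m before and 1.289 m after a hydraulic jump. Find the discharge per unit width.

q = 1.250 m²/s

For a rectangular channel the momentum equation gives q² = ½·g·y₁·y₂·(y₁ + y₂) = ½×9.81×0.1694×1.289×1.458 = 1.562.
q = √1.562 = 1.250 m²/s.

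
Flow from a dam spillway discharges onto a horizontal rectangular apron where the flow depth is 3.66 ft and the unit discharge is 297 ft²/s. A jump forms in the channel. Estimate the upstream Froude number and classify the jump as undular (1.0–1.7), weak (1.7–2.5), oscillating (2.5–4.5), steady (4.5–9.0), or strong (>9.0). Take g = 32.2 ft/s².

V₁ = q/y₁ = 297/3.66 = 81.1 ft/s. Fr₁ = V₁/√(g·y₁) = 81.1/√(32.2×3.66) = 7.47.
Fr₁ = 7.47 lies in the steady range.

Fr₁ = 7.47; steady jump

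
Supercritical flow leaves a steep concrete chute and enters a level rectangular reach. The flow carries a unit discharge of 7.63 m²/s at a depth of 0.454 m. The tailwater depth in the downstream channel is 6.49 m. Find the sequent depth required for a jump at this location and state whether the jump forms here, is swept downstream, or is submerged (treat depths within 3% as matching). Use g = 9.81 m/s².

y₂ = 4.89 m; the jump is submerged

V₁ = q/y₁ = 7.63/0.454 = 16.8 m/s. Fr₁ = V₁/√(g·y₁) = 16.8/√(9.81×0.454) = 7.96.
Bélanger equation: y₂/y₁ = ½[√(1 + 8Fr₁²) − 1] = ½[√508.3 − 1] = 10.8.
y₂ = 10.8 × 0.454 = 4.89 m.
Tailwater y_tw = 6.49 m: y_tw > y₂, so the jump is submerged.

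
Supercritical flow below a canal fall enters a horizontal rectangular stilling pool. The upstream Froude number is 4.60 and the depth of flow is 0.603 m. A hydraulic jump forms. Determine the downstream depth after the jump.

y₂ = 3.63 m

Fr₁ = 4.60 (given).
Conjugate-depth relation: y₂/y₁ = ½[√(1 + 8Fr₁²) − 1] = ½[√170.3 − 1] = 6.02.
y₂ = 6.02 × 0.603 = 3.63 m.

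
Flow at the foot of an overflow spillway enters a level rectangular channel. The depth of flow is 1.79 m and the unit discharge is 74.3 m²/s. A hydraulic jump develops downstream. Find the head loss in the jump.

ΔE = 64.9 m

V₁ = q/y₁ = 74.3/1.79 = 41.5 m/s. Fr₁ = V₁/√(g·y₁) = 41.5/√(9.81×1.79) = 9.91.
Conjugate-depth relation: y₂/y₁ = ½[√(1 + 8Fr₁²) − 1] = ½[√785.9 − 1] = 13.5.
y₂ = 13.5 × 1.79 = 24.2 m.
Head loss: ΔE = (y₂ − y₁)³/(4y₁y₂) = (24.2 − 1.79)³/(4×1.79×24.2) = 11249/173 = 64.9 m.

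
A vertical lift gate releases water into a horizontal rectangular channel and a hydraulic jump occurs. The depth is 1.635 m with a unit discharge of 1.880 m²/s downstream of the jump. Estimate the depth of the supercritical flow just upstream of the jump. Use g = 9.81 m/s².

y₁ = 0.2356 m

V₂ = q/y₂ = 1.880/1.635 = 1.150 m/s; Fr₂ = V₂/√(g·y₂) = 0.2871.
From the momentum equation (using Fr₂), y₁/y₂ = ½[√(1 + 8Fr₂²) − 1] = ½[√1.6595 − 1] = 0.1441.
y₁ = 0.1441 × 1.635 = 0.2356 m.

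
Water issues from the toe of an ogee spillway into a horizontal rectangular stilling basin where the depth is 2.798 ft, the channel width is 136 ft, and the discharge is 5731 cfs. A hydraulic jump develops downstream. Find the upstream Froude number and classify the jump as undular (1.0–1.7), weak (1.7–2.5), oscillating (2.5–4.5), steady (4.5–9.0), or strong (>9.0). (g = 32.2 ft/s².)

Fr₁ = 1.587; undular jump

q = Q/b = 5731/136 = 42.14 ft²/s; V₁ = q/y₁ = 15.06 ft/s. Fr₁ = V₁/√(g·y₁) = 1.587.
Fr₁ = 1.587 lies in the undular range.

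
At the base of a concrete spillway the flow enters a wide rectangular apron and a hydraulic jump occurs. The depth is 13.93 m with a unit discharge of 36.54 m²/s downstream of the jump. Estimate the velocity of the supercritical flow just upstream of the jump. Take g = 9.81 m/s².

V₁ = 28.45 m/s

V₂ = q/y₂ = 36.54/13.93 = 2.623 m/s; Fr₂ = V₂/√(g·y₂) = 0.2244.
Since the conjugate-depth ratio holds either way, y₁/y₂ = ½[√(1 + 8Fr₂²) − 1] = ½[√1.4028 − 1] = 0.09220.
y₁ = 0.09220 × 13.93 = 1.284 m.
V₁ = q/y₁ = 36.54/1.284 = 28.45 m/s.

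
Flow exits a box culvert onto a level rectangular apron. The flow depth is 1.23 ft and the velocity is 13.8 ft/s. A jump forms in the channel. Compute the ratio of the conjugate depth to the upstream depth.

Fr₁ = V₁/√(g·y₁) = 13.8/√(32.2×1.23) = 2.19.
Bélanger equation: y₂/y₁ = ½[√(1 + 8Fr₁²) − 1] = ½[√39.47 − 1] = 2.64.

y₂/y₁ = 2.64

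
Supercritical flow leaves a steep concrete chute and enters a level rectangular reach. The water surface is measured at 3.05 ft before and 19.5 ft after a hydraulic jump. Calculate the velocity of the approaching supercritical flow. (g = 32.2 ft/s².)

For a rectangular channel the momentum equation gives q² = ½·g·y₁·y₂·(y₁ + y₂) = ½×32.2×3.05×19.5×22.6 = 21593.
q = √21593 = 147 ft²/s.
V₁ = q/y₁ = 147/3.05 = 48.2 ft/s.

V₁ = 48.2 ft/s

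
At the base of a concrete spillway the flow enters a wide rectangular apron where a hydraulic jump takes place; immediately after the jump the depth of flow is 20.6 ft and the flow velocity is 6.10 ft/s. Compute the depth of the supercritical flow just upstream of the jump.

y₁ = 2.10 ft

Fr₂ = V₂/√(g·y₂) = 6.10/√(32.2×20.6) = 0.237.
The Bélanger relation is symmetric: y₁/y₂ = ½[√(1 + 8Fr₂²) − 1] = ½[√1.449 − 1] = 0.102.
y₁ = 0.102 × 20.6 = 2.10 ft.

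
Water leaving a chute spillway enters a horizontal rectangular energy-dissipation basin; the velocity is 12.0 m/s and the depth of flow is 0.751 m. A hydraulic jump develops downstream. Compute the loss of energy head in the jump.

ΔE = 3.54 m

Fr₁ = V₁/√(g·y₁) = 12.0/√(9.81×0.751) = 4.42.
Conjugate-depth relation: y₂/y₁ = ½[√(1 + 8Fr₁²) − 1] = ½[√157.4 − 1] = 5.77.
y₂ = 5.77 × 0.751 = 4.33 m.
Head loss: ΔE = (y₂ − y₁)³/(4y₁y₂) = (4.33 − 0.751)³/(4×0.751×4.33) = 46.0/13.0 = 3.54 m.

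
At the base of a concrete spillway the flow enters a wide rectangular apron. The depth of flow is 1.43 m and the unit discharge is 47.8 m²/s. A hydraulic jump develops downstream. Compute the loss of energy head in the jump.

ΔE = 40.6 m

V₁ = q/y₁ = 47.8/1.43 = 33.4 m/s. Fr₁ = V₁/√(g·y₁) = 33.4/√(9.81×1.43) = 8.92.
From the momentum equation for a rectangular channel, y₂/y₁ = ½[√(1 + 8Fr₁²) − 1] = ½[√638.2 − 1] = 12.1.
y₂ = 12.1 × 1.43 = 17.3 m.
V₂ = q/y₂ = 47.8/17.3 = 2.76 m/s. E₁ = y₁ + V₁²/2g = 58.4 m; E₂ = y₂ + V₂²/2g = 17.7 m. ΔE = E₁ − E₂ = 40.6 m.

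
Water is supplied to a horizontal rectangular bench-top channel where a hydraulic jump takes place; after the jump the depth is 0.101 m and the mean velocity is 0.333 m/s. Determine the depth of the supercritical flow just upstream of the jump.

Fr₂ = V₂/√(g·y₂) = 0.333/√(9.81×0.101) = 0.335.
Applying the sequent-depth relation in reverse, y₁/y₂ = ½[√(1 + 8Fr₂²) − 1] = ½[√1.895 − 1] = 0.188.
y₁ = 0.188 × 0.101 = 0.0190 m.

y₁ = 0.0190 m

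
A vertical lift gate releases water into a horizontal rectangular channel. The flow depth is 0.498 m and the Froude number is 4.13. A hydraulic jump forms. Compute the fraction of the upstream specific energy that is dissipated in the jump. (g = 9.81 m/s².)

ΔE/E₁ = 0.406 (40.6%)

Fr₁ = 4.13 (given).
From the momentum equation for a rectangular channel, y₂/y₁ = ½[√(1 + 8Fr₁²) − 1] = ½[√137.5 − 1] = 5.36.
y₂ = 5.36 × 0.498 = 2.67 m.
E₁ = y₁(1 + Fr₁²/2) = 0.498×(1 + 4.13²/2) = 4.75 m. ΔE = (y₂ − y₁)³/(4y₁y₂) = 1.93 m. ΔE/E₁ = 1.93/4.75 = 0.406.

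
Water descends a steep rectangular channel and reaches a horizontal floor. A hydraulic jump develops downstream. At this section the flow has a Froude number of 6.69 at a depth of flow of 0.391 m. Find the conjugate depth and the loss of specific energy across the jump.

Fr₁ = 6.69 (given).
Conjugate-depth relation: y₂/y₁ = ½[√(1 + 8Fr₁²) − 1] = ½[√359.0 − 1] = 8.97.
y₂ = 8.97 × 0.391 = 3.51 m.
V₁ = Fr₁·√(g·y₁) = 6.69×√(9.81×0.391) = 13.1 m/s; q = V₁·y₁ = 5.12 m²/s. V₂ = q/y₂ = 5.12/3.51 = 1.46 m/s. E₁ = y₁ + V₁²/2g = 9.14 m; E₂ = y₂ + V₂²/2g = 3.62 m. ΔE = E₁ − E₂ = 5.52 m.

y₂ = 3.51 m; ΔE = 5.52 m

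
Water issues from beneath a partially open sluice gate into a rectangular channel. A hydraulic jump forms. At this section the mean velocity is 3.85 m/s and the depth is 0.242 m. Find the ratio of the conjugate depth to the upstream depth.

y₂/y₁ = 3.07

Fr₁ = V₁/√(g·y₁) = 3.85/√(9.81×0.242) = 2.50.
Bélanger equation: y₂/y₁ = ½[√(1 + 8Fr₁²) − 1] = ½[√50.95 − 1] = 3.07.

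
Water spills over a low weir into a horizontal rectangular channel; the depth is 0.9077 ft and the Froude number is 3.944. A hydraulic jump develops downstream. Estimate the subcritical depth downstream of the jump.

y₂ = 4.629 ft

Fr₁ = 3.944 (given).
By Bélanger, y₂/y₁ = ½[√(1 + 8Fr₁²) − 1] = ½[√125.44 − 1] = 5.100.
y₂ = 5.100 × 0.9077 = 4.629 ft.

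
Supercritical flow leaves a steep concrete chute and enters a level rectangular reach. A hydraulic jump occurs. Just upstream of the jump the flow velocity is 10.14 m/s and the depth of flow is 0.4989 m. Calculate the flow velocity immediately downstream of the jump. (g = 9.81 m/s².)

V₂ = 1.690 m/s

Fr₁ = V₁/√(g·y₁) = 10.14/√(9.81×0.4989) = 4.583.
Bélanger equation: y₂/y₁ = ½[√(1 + 8Fr₁²) − 1] = ½[√169.07 − 1] = 6.001.
y₂ = 6.001 × 0.4989 = 2.994 m.
q = V₁·y₁ = 10.14 × 0.4989 = 5.059 m²/s.
V₂ = q/y₂ = 5.059/2.994 = 1.690 m/s.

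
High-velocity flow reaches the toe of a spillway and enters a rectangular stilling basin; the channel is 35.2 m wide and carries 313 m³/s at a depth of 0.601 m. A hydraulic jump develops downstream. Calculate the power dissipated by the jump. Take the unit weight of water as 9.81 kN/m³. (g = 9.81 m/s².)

P = 20580 kW

q = Q/b = 313/35.2 = 8.89 m²/s; V₁ = q/y₁ = 14.8 m/s. Fr₁ = V₁/√(g·y₁) = 6.09.
Bélanger equation: y₂/y₁ = ½[√(1 + 8Fr₁²) − 1] = ½[√298.0 − 1] = 8.13.
y₂ = 8.13 × 0.601 = 4.89 m.
V₂ = q/y₂ = 8.89/4.89 = 1.82 m/s. E₁ = y₁ + V₁²/2g = 11.8 m; E₂ = y₂ + V₂²/2g = 5.06 m. ΔE = E₁ − E₂ = 6.70 m.
P = γ·Q·ΔE = 9.81 × 313 × 6.70 = 20580 kW.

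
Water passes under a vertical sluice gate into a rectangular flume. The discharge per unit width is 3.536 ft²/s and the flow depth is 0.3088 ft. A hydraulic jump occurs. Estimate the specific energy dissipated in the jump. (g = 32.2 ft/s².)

V₁ = q/y₁ = 3.536/0.3088 = 11.45 ft/s. Fr₁ = V₁/√(g·y₁) = 11.45/√(32.2×0.3088) = 3.631.
Sequent-depth ratio: y₂/y₁ = ½[√(1 + 8Fr₁²) − 1] = ½[√106.49 − 1] = 4.660.
y₂ = 4.660 × 0.3088 = 1.439 ft.
Head loss: ΔE = (y₂ − y₁)³/(4y₁y₂) = (1.439 − 0.3088)³/(4×0.3088×1.439) = 1.443/1.777 = 0.8121 ft.

ΔE = 0.8121 ft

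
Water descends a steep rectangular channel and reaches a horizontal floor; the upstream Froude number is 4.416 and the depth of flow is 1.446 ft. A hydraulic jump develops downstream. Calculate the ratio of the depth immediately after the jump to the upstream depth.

Fr₁ = 4.416 (given).
By Bélanger, y₂/y₁ = ½[√(1 + 8Fr₁²) − 1] = ½[√157.01 − 1] = 5.765.

y₂/y₁ = 5.765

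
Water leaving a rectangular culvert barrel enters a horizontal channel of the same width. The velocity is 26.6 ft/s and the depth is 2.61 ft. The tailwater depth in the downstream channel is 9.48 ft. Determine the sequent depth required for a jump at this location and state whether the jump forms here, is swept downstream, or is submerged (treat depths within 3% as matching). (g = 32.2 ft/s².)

Fr₁ = V₁/√(g·y₁) = 26.6/√(32.2×2.61) = 2.90.
Conjugate-depth relation: y₂/y₁ = ½[√(1 + 8Fr₁²) − 1] = ½[√68.35 − 1] = 3.63.
y₂ = 3.63 × 2.61 = 9.48 ft.
Tailwater y_tw = 9.48 ft: y_tw ≈ y₂, so the jump forms here.

y₂ = 9.48 ft; the jump forms here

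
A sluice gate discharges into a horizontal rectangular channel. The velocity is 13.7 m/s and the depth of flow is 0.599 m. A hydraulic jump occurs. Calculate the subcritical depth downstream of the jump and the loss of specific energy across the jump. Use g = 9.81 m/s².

y₂ = 4.50 m; ΔE = 5.50 m

Fr₁ = V₁/√(g·y₁) = 13.7/√(9.81×0.599) = 5.65.
By Bélanger, y₂/y₁ = ½[√(1 + 8Fr₁²) − 1] = ½[√256.5 − 1] = 7.51.
y₂ = 7.51 × 0.599 = 4.50 m.
Head loss: ΔE = (y₂ − y₁)³/(4y₁y₂) = (4.50 − 0.599)³/(4×0.599×4.50) = 59.2/10.8 = 5.50 m.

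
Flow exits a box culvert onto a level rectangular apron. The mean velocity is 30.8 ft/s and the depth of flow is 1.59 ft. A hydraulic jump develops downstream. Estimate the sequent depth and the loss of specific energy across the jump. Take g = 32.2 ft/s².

y₂ = 8.92 ft; ΔE = 6.94 ft

Fr₁ = V₁/√(g·y₁) = 30.8/√(32.2×1.59) = 4.30.
Conjugate-depth relation: y₂/y₁ = ½[√(1 + 8Fr₁²) − 1] = ½[√149.2 − 1] = 5.61.
y₂ = 5.61 × 1.59 = 8.92 ft.
Head loss: ΔE = (y₂ − y₁)³/(4y₁y₂) = (8.92 − 1.59)³/(4×1.59×8.92) = 393/56.7 = 6.94 ft.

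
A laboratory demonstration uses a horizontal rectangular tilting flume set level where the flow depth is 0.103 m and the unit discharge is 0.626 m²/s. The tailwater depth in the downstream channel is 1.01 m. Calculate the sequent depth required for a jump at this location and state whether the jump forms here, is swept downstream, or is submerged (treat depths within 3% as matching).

V₁ = q/y₁ = 0.626/0.103 = 6.08 m/s. Fr₁ = V₁/√(g·y₁) = 6.08/√(9.81×0.103) = 6.05.
Conjugate-depth relation: y₂/y₁ = ½[√(1 + 8Fr₁²) − 1] = ½[√293.5 − 1] = 8.07.
y₂ = 8.07 × 0.103 = 0.831 m.
Tailwater y_tw = 1.01 m: y_tw > y₂, so the jump is submerged.

y₂ = 0.831 m; the jump is submerged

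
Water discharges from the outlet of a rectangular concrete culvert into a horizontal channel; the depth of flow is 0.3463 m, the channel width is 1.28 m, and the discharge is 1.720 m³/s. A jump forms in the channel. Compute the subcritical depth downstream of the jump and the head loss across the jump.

q = Q/b = 1.720/1.28 = 1.344 m²/s; V₁ = q/y₁ = 3.880 m/s. Fr₁ = V₁/√(g·y₁) = 2.105.
From the momentum equation for a rectangular channel, y₂/y₁ = ½[√(1 + 8Fr₁²) − 1] = ½[√36.457 − 1] = 2.519.
y₂ = 2.519 × 0.3463 = 0.8723 m.
V₂ = q/y₂ = 1.344/0.8723 = 1.540 m/s. E₁ = y₁ + V₁²/2g = 1.114 m; E₂ = y₂ + V₂²/2g = 0.9933 m. ΔE = E₁ − E₂ = 0.1205 m.

y₂ = 0.8723 m; ΔE = 0.1205 m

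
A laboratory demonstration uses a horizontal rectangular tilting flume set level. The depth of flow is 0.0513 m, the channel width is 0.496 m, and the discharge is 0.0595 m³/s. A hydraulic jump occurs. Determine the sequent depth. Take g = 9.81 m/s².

y₂ = 0.215 m

q = Q/b = 0.0595/0.496 = 0.120 m²/s; V₁ = q/y₁ = 2.34 m/s. Fr₁ = V₁/√(g·y₁) = 3.30.
Conjugate-depth relation: y₂/y₁ = ½[√(1 + 8Fr₁²) − 1] = ½[√87.92 − 1] = 4.19.
y₂ = 4.19 × 0.0513 = 0.215 m.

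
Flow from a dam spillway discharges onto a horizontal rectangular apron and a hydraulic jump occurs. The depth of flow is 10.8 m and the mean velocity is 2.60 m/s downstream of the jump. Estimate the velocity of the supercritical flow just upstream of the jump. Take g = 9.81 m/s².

V₁ = 22.7 m/s

Fr₂ = V₂/√(g·y₂) = 2.60/√(9.81×10.8) = 0.253.
The Bélanger relation is symmetric: y₁/y₂ = ½[√(1 + 8Fr₂²) − 1] = ½[√1.510 − 1] = 0.114.
y₁ = 0.114 × 10.8 = 1.24 m.
V₁ = q/y₁ = 28.1/1.24 = 22.7 m/s.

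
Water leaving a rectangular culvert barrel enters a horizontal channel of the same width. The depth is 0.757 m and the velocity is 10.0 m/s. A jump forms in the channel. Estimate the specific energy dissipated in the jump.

Fr₁ = V₁/√(g·y₁) = 10.0/√(9.81×0.757) = 3.67.
Sequent-depth ratio: y₂/y₁ = ½[√(1 + 8Fr₁²) − 1] = ½[√108.7 − 1] = 4.71.
y₂ = 4.71 × 0.757 = 3.57 m.
q = V₁·y₁ = 10.0 × 0.757 = 7.57 m²/s. V₂ = q/y₂ = 7.57/3.57 = 2.12 m/s. E₁ = y₁ + V₁²/2g = 5.85 m; E₂ = y₂ + V₂²/2g = 3.80 m. ΔE = E₁ − E₂ = 2.06 m.

ΔE = 2.06 m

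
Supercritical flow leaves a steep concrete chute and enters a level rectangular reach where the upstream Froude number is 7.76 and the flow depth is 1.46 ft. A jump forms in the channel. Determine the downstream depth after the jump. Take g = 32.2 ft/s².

y₂ = 15.3 ft

Fr₁ = 7.76 (given).
By Bélanger, y₂/y₁ = ½[√(1 + 8Fr₁²) − 1] = ½[√482.7 − 1] = 10.5.
y₂ = 10.5 × 1.46 = 15.3 ft.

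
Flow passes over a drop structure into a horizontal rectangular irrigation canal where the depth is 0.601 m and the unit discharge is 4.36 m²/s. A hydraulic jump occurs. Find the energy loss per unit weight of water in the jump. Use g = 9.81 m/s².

V₁ = q/y₁ = 4.36/0.601 = 7.25 m/s. Fr₁ = V₁/√(g·y₁) = 7.25/√(9.81×0.601) = 2.99.
By Bélanger, y₂/y₁ = ½[√(1 + 8Fr₁²) − 1] = ½[√72.41 − 1] = 3.75.
y₂ = 3.75 × 0.601 = 2.26 m.
V₂ = q/y₂ = 4.36/2.26 = 1.93 m/s. E₁ = y₁ + V₁²/2g = 3.28 m; E₂ = y₂ + V₂²/2g = 2.45 m. ΔE = E₁ − E₂ = 0.837 m.

ΔE = 0.837 m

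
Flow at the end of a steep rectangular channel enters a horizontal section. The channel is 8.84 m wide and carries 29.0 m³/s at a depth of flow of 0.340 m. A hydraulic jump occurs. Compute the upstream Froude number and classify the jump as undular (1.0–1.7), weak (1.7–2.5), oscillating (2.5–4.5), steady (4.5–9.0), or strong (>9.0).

q = Q/b = 29.0/8.84 = 3.28 m²/s; V₁ = q/y₁ = 9.65 m/s. Fr₁ = V₁/√(g·y₁) = 5.28.
Fr₁ = 5.28 lies in the steady range.

Fr₁ = 5.28; steady jump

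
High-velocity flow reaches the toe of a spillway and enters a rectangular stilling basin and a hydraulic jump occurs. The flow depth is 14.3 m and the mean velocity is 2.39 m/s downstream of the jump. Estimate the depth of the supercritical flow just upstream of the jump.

y₁ = 1.08 m

Fr₂ = V₂/√(g·y₂) = 2.39/√(9.81×14.3) = 0.202.
From the momentum equation (using Fr₂), y₁/y₂ = ½[√(1 + 8Fr₂²) − 1] = ½[√1.326 − 1] = 0.0757.
y₁ = 0.0757 × 14.3 = 1.08 m.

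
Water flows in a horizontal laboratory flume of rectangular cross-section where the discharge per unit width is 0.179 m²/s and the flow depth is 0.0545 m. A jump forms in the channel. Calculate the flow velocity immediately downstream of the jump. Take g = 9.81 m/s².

V₁ = q/y₁ = 0.179/0.0545 = 3.28 m/s. Fr₁ = V₁/√(g·y₁) = 3.28/√(9.81×0.0545) = 4.49.
Sequent-depth ratio: y₂/y₁ = ½[√(1 + 8Fr₁²) − 1] = ½[√162.4 − 1] = 5.87.
y₂ = 5.87 × 0.0545 = 0.320 m.
V₂ = q/y₂ = 0.179/0.320 = 0.559 m/s.

V₂ = 0.559 m/s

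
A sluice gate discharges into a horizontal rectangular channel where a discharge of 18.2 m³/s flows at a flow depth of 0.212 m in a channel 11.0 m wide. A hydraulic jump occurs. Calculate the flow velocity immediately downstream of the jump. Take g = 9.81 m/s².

V₂ = 1.09 m/s

q = Q/b = 18.2/11.0 = 1.65 m²/s; V₁ = q/y₁ = 7.80 m/s. Fr₁ = V₁/√(g·y₁) = 5.41.
Bélanger equation: y₂/y₁ = ½[√(1 + 8Fr₁²) − 1] = ½[√235.3 − 1] = 7.17.
y₂ = 7.17 × 0.212 = 1.52 m.
V₂ = q/y₂ = 1.65/1.52 = 1.09 m/s.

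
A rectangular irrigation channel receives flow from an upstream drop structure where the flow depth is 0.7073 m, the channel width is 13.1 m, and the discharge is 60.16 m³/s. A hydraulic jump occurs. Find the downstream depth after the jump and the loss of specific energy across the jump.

q = Q/b = 60.16/13.1 = 4.592 m²/s; V₁ = q/y₁ = 6.493 m/s. Fr₁ = V₁/√(g·y₁) = 2.465.
Conjugate-depth relation: y₂/y₁ = ½[√(1 + 8Fr₁²) − 1] = ½[√49.605 − 1] = 3.022.
y₂ = 3.022 × 0.7073 = 2.137 m.
Head loss: ΔE = (y₂ − y₁)³/(4y₁y₂) = (2.137 − 0.7073)³/(4×0.7073×2.137) = 2.923/6.046 = 0.4835 m.

y₂ = 2.137 m; ΔE = 0.4835 m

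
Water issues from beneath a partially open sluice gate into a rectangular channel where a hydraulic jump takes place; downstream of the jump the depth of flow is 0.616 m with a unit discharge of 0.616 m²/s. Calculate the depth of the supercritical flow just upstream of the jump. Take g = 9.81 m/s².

V₂ = q/y₂ = 0.616/0.616 = 1.00 m/s; Fr₂ = V₂/√(g·y₂) = 0.407.
Applying the sequent-depth relation in reverse, y₁/y₂ = ½[√(1 + 8Fr₂²) − 1] = ½[√2.324 − 1] = 0.262.
y₁ = 0.262 × 0.616 = 0.162 m.

y₁ = 0.162 m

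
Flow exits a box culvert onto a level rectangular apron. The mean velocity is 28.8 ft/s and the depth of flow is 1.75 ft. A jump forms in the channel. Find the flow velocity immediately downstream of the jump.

Fr₁ = V₁/√(g·y₁) = 28.8/√(32.2×1.75) = 3.84.
Conjugate-depth relation: y₂/y₁ = ½[√(1 + 8Fr₁²) − 1] = ½[√118.8 − 1] = 4.95.
y₂ = 4.95 × 1.75 = 8.66 ft.
q = V₁·y₁ = 28.8 × 1.75 = 50.4 ft²/s.
V₂ = q/y₂ = 50.4/8.66 = 5.82 ft/s.

V₂ = 5.82 ft/s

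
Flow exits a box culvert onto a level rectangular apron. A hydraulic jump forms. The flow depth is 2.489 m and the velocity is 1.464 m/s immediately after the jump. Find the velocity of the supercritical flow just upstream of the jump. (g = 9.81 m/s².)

V₁ = 9.610 m/s

Fr₂ = V₂/√(g·y₂) = 1.464/√(9.81×2.489) = 0.2963.
The Bélanger relation is symmetric: y₁/y₂ = ½[√(1 + 8Fr₂²) − 1] = ½[√1.7022 − 1] = 0.1523.
y₁ = 0.1523 × 2.489 = 0.3792 m.
V₁ = q/y₁ = 3.644/0.3792 = 9.610 m/s.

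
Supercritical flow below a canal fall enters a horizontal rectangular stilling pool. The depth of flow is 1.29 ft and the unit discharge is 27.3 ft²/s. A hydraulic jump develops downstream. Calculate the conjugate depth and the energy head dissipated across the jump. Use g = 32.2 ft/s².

y₂ = 5.38 ft; ΔE = 2.46 ft

V₁ = q/y₁ = 27.3/1.29 = 21.2 ft/s. Fr₁ = V₁/√(g·y₁) = 21.2/√(32.2×1.29) = 3.28.
Bélanger equation: y₂/y₁ = ½[√(1 + 8Fr₁²) − 1] = ½[√87.26 − 1] = 4.17.
y₂ = 4.17 × 1.29 = 5.38 ft.
V₂ = q/y₂ = 27.3/5.38 = 5.07 ft/s. E₁ = y₁ + V₁²/2g = 8.24 ft; E₂ = y₂ + V₂²/2g = 5.78 ft. ΔE = E₁ − E₂ = 2.46 ft.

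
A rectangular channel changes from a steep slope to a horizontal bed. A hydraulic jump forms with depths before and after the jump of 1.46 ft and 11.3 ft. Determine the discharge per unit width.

q = 58.2 ft²/s

For a rectangular channel the momentum equation gives q² = ½·g·y₁·y₂·(y₁ + y₂) = ½×32.2×1.46×11.3×12.8 = 3389.
q = √3389 = 58.2 ft²/s.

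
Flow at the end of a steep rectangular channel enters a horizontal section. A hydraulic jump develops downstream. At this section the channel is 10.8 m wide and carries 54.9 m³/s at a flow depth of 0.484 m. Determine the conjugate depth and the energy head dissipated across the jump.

q = Q/b = 54.9/10.8 = 5.08 m²/s; V₁ = q/y₁ = 10.5 m/s. Fr₁ = V₁/√(g·y₁) = 4.82.
From the momentum equation for a rectangular channel, y₂/y₁ = ½[√(1 + 8Fr₁²) − 1] = ½[√186.9 − 1] = 6.33.
y₂ = 6.33 × 0.484 = 3.07 m.
Head loss: ΔE = (y₂ − y₁)³/(4y₁y₂) = (3.07 − 0.484)³/(4×0.484×3.07) = 17.2/5.94 = 2.90 m.

y₂ = 3.07 m; ΔE = 2.90 m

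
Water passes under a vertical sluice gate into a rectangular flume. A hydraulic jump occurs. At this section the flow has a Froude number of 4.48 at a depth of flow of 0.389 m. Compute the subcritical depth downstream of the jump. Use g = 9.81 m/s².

y₂ = 2.28 m

Fr₁ = 4.48 (given).
Sequent-depth ratio: y₂/y₁ = ½[√(1 + 8Fr₁²) − 1] = ½[√161.6 − 1] = 5.86.
y₂ = 5.86 × 0.389 = 2.28 m.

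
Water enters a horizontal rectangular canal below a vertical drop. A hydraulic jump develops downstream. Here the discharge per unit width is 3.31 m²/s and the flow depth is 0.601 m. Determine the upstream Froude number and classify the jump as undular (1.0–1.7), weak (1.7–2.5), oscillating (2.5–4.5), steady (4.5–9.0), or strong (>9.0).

Fr₁ = 2.27; weak jump

V₁ = q/y₁ = 3.31/0.601 = 5.51 m/s. Fr₁ = V₁/√(g·y₁) = 5.51/√(9.81×0.601) = 2.27.
Fr₁ = 2.27 lies in the weak range.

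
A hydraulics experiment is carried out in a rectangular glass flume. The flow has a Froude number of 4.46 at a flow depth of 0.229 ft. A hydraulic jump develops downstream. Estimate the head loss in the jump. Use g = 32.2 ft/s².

ΔE = 1.11 ft

Fr₁ = 4.46 (given).
Conjugate-depth relation: y₂/y₁ = ½[√(1 + 8Fr₁²) − 1] = ½[√160.1 − 1] = 5.83.
y₂ = 5.83 × 0.229 = 1.33 ft.
Head loss: ΔE = (y₂ − y₁)³/(4y₁y₂) = (1.33 − 0.229)³/(4×0.229×1.33) = 1.35/1.22 = 1.11 ft.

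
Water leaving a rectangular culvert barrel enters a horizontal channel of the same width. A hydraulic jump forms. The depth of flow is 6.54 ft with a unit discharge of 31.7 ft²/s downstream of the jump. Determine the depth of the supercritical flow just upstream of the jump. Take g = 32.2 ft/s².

V₂ = q/y₂ = 31.7/6.54 = 4.85 ft/s; Fr₂ = V₂/√(g·y₂) = 0.334.
Applying the sequent-depth relation in reverse, y₁/y₂ = ½[√(1 + 8Fr₂²) − 1] = ½[√1.893 − 1] = 0.188.
y₁ = 0.188 × 6.54 = 1.23 ft.

y₁ = 1.23 ft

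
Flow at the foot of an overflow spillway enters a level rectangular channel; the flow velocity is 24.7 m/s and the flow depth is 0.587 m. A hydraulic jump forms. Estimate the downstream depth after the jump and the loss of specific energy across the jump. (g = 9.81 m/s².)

Fr₁ = V₁/√(g·y₁) = 24.7/√(9.81×0.587) = 10.3.
Sequent-depth ratio: y₂/y₁ = ½[√(1 + 8Fr₁²) − 1] = ½[√848.6 − 1] = 14.1.
y₂ = 14.1 × 0.587 = 8.26 m.
Head loss: ΔE = (y₂ − y₁)³/(4y₁y₂) = (8.26 − 0.587)³/(4×0.587×8.26) = 451/19.4 = 23.3 m.

y₂ = 8.26 m; ΔE = 23.3 m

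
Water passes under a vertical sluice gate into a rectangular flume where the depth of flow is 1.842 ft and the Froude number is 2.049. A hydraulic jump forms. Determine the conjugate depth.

Fr₁ = 2.049 (given).
Bélanger equation: y₂/y₁ = ½[√(1 + 8Fr₁²) − 1] = ½[√34.587 − 1] = 2.441.
y₂ = 2.441 × 1.842 = 4.495 ft.

y₂ = 4.495 ft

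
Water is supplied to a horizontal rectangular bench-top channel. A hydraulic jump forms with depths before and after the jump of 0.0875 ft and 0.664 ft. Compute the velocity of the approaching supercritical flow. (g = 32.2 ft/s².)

V₁ = 9.58 ft/s

For a rectangular channel the momentum equation gives q² = ½·g·y₁·y₂·(y₁ + y₂) = ½×32.2×0.0875×0.664×0.752 = 0.703.
q = √0.703 = 0.838 ft²/s.
V₁ = q/y₁ = 0.838/0.0875 = 9.58 ft/s.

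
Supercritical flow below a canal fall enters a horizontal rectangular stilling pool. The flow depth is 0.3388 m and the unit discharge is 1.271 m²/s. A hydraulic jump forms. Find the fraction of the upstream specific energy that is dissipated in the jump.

V₁ = q/y₁ = 1.271/0.3388 = 3.751 m/s. Fr₁ = V₁/√(g·y₁) = 3.751/√(9.81×0.3388) = 2.058.
Bélanger equation: y₂/y₁ = ½[√(1 + 8Fr₁²) − 1] = ½[√34.875 − 1] = 2.453.
y₂ = 2.453 × 0.3388 = 0.8310 m.
E₁ = y₁ + V₁²/2g = 1.056 m. ΔE = (y₂ − y₁)³/(4y₁y₂) = 0.1059 m. ΔE/E₁ = 0.1059/1.056 = 0.100.

ΔE/E₁ = 0.100 (10.0%)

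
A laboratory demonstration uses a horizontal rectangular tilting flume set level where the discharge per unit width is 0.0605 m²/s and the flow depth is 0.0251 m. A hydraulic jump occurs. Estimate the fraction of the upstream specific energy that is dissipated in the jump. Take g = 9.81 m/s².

ΔE/E₁ = 0.478 (47.8%)

V₁ = q/y₁ = 0.0605/0.0251 = 2.41 m/s. Fr₁ = V₁/√(g·y₁) = 2.41/√(9.81×0.0251) = 4.86.
From the momentum equation for a rectangular channel, y₂/y₁ = ½[√(1 + 8Fr₁²) − 1] = ½[√189.8 − 1] = 6.39.
y₂ = 6.39 × 0.0251 = 0.160 m.
E₁ = y₁ + V₁²/2g = 0.321 m. ΔE = (y₂ − y₁)³/(4y₁y₂) = 0.154 m. ΔE/E₁ = 0.154/0.321 = 0.478.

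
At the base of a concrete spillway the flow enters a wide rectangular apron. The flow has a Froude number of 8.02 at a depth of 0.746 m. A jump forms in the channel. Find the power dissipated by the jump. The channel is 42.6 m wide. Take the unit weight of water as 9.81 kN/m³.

P = 111181 kW

Fr₁ = 8.02 (given).
Conjugate-depth relation: y₂/y₁ = ½[√(1 + 8Fr₁²) − 1] = ½[√515.6 − 1] = 10.9.
y₂ = 10.9 × 0.746 = 8.10 m.
V₁ = Fr₁·√(g·y₁) = 8.02×√(9.81×0.746) = 21.7 m/s; q = V₁·y₁ = 16.2 m²/s. V₂ = q/y₂ = 16.2/8.10 = 2.00 m/s. E₁ = y₁ + V₁²/2g = 24.7 m; E₂ = y₂ + V₂²/2g = 8.30 m. ΔE = E₁ − E₂ = 16.4 m.
Q = q·b = 16.2 × 42.6 = 689 m³/s. P = γ·Q·ΔE = 9.81 × 689 × 16.4 = 111181 kW.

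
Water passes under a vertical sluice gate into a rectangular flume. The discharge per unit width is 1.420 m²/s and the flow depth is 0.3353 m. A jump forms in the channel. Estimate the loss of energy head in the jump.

ΔE = 0.1839 m

V₁ = q/y₁ = 1.420/0.3353 = 4.235 m/s. Fr₁ = V₁/√(g·y₁) = 4.235/√(9.81×0.3353) = 2.335.
Conjugate-depth relation: y₂/y₁ = ½[√(1 + 8Fr₁²) − 1] = ½[√44.621 − 1] = 2.840.
y₂ = 2.840 × 0.3353 = 0.9522 m.
V₂ = q/y₂ = 1.420/0.9522 = 1.491 m/s. E₁ = y₁ + V₁²/2g = 1.249 m; E₂ = y₂ + V₂²/2g = 1.066 m. ΔE = E₁ − E₂ = 0.1839 m.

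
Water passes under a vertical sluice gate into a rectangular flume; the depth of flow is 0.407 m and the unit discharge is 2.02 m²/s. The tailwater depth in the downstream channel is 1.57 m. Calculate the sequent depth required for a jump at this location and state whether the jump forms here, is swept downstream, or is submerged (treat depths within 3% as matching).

y₂ = 1.24 m; the jump is submerged

V₁ = q/y₁ = 2.02/0.407 = 4.96 m/s. Fr₁ = V₁/√(g·y₁) = 4.96/√(9.81×0.407) = 2.48.
Bélanger equation: y₂/y₁ = ½[√(1 + 8Fr₁²) − 1] = ½[√50.36 − 1] = 3.05.
y₂ = 3.05 × 0.407 = 1.24 m.
Tailwater y_tw = 1.57 m: y_tw > y₂, so the jump is submerged.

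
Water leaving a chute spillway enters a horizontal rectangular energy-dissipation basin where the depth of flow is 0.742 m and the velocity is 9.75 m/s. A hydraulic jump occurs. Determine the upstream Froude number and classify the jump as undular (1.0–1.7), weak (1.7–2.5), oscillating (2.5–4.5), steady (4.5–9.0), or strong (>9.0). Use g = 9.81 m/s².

Fr₁ = 3.61; oscillating jump

Fr₁ = V₁/√(g·y₁) = 9.75/√(9.81×0.742) = 3.61.
Fr₁ = 3.61 lies in the oscillating range.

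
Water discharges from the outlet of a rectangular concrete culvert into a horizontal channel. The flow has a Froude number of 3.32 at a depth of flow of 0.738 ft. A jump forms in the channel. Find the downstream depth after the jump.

y₂ = 3.12 ft

Fr₁ = 3.32 (given).
By Bélanger, y₂/y₁ = ½[√(1 + 8Fr₁²) − 1] = ½[√89.18 − 1] = 4.22.
y₂ = 4.22 × 0.738 = 3.12 ft.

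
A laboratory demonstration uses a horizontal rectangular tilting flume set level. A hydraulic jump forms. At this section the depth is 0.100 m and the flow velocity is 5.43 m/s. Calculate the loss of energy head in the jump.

ΔE = 0.847 m

Fr₁ = V₁/√(g·y₁) = 5.43/√(9.81×0.100) = 5.48.
Sequent-depth ratio: y₂/y₁ = ½[√(1 + 8Fr₁²) − 1] = ½[√241.4 − 1] = 7.27.
y₂ = 7.27 × 0.100 = 0.727 m.
Head loss: ΔE = (y₂ − y₁)³/(4y₁y₂) = (0.727 − 0.100)³/(4×0.100×0.727) = 0.246/0.291 = 0.847 m.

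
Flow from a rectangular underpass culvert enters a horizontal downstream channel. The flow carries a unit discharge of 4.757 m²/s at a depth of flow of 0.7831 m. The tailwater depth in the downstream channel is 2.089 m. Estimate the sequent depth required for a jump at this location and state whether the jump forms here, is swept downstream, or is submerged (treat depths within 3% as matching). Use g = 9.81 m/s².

V₁ = q/y₁ = 4.757/0.7831 = 6.075 m/s. Fr₁ = V₁/√(g·y₁) = 6.075/√(9.81×0.7831) = 2.192.
Conjugate-depth relation: y₂/y₁ = ½[√(1 + 8Fr₁²) − 1] = ½[√39.427 − 1] = 2.640.
y₂ = 2.640 × 0.7831 = 2.067 m.
Tailwater y_tw = 2.089 m: y_tw ≈ y₂, so the jump forms here.

y₂ = 2.067 m; the jump forms here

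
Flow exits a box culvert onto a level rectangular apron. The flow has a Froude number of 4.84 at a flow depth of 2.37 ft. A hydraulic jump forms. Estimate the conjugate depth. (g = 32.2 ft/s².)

Fr₁ = 4.84 (given).
By Bélanger, y₂/y₁ = ½[√(1 + 8Fr₁²) − 1] = ½[√188.4 − 1] = 6.36.
y₂ = 6.36 × 2.37 = 15.1 ft.

y₂ = 15.1 ft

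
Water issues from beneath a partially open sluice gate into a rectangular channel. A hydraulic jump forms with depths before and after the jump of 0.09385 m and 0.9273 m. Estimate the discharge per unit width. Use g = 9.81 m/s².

For a rectangular channel the momentum equation gives q² = ½·g·y₁·y₂·(y₁ + y₂) = ½×9.81×0.09385×0.9273×1.021 = 0.4359.
q = √0.4359 = 0.6602 m²/s.

q = 0.6602 m²/s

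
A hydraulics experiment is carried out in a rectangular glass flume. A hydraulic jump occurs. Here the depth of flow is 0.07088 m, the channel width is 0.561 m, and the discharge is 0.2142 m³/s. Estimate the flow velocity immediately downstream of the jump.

V₂ = 0.6228 m/s

q = Q/b = 0.2142/0.561 = 0.3818 m²/s; V₁ = q/y₁ = 5.387 m/s. Fr₁ = V₁/√(g·y₁) = 6.460.
Bélanger equation: y₂/y₁ = ½[√(1 + 8Fr₁²) − 1] = ½[√334.86 − 1] = 8.650.
y₂ = 8.650 × 0.07088 = 0.6131 m.
V₂ = q/y₂ = 0.3818/0.6131 = 0.6228 m/s.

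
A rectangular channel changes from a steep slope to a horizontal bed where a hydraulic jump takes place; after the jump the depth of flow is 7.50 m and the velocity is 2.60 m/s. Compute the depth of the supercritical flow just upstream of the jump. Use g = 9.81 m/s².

Fr₂ = V₂/√(g·y₂) = 2.60/√(9.81×7.50) = 0.303.
Since the conjugate-depth ratio holds either way, y₁/y₂ = ½[√(1 + 8Fr₂²) − 1] = ½[√1.735 − 1] = 0.159.
y₁ = 0.159 × 7.50 = 1.19 m.

y₁ = 1.19 m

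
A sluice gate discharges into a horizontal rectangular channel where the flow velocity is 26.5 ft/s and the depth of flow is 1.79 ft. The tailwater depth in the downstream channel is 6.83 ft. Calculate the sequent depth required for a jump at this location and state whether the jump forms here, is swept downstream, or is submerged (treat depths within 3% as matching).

Fr₁ = V₁/√(g·y₁) = 26.5/√(32.2×1.79) = 3.49.
Bélanger equation: y₂/y₁ = ½[√(1 + 8Fr₁²) − 1] = ½[√98.47 − 1] = 4.46.
y₂ = 4.46 × 1.79 = 7.99 ft.
Tailwater y_tw = 6.83 ft: y_tw < y₂, so the jump is swept downstream.

y₂ = 7.99 ft; the jump is swept downstream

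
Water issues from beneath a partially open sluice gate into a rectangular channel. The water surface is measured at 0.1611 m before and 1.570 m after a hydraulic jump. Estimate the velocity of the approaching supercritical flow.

V₁ = 9.097 m/s

For a rectangular channel the momentum equation gives q² = ½·g·y₁·y₂·(y₁ + y₂) = ½×9.81×0.1611×1.570×1.731 = 2.148.
q = √2.148 = 1.465 m²/s.
V₁ = q/y₁ = 1.465/0.1611 = 9.097 m/s.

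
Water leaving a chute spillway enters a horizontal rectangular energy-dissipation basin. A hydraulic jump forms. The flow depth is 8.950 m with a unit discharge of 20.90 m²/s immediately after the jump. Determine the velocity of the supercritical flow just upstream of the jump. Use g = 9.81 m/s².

V₂ = q/y₂ = 20.90/8.950 = 2.335 m/s; Fr₂ = V₂/√(g·y₂) = 0.2492.
Since the conjugate-depth ratio holds either way, y₁/y₂ = ½[√(1 + 8Fr₂²) − 1] = ½[√1.4969 − 1] = 0.1117.
y₁ = 0.1117 × 8.950 = 1.000 m.
V₁ = q/y₁ = 20.90/1.000 = 20.90 m/s.

V₁ = 20.90 m/s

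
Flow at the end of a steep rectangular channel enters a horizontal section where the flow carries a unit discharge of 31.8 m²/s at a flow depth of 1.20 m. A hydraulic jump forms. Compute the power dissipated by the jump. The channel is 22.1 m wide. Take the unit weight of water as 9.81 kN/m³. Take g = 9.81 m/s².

V₁ = q/y₁ = 31.8/1.20 = 26.5 m/s. Fr₁ = V₁/√(g·y₁) = 26.5/√(9.81×1.20) = 7.72.
From the momentum equation for a rectangular channel, y₂/y₁ = ½[√(1 + 8Fr₁²) − 1] = ½[√478.2 − 1] = 10.4.
y₂ = 10.4 × 1.20 = 12.5 m.
Head loss: ΔE = (y₂ − y₁)³/(4y₁y₂) = (12.5 − 1.20)³/(4×1.20×12.5) = 1451/60.1 = 24.1 m.
Q = q·b = 31.8 × 22.1 = 703 m³/s. P = γ·Q·ΔE = 9.81 × 703 × 24.1 = 166446 kW.

P = 166446 kW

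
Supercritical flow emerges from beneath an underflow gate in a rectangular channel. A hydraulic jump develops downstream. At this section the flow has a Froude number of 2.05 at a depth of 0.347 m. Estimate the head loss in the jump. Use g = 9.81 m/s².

ΔE = 0.107 m

Fr₁ = 2.05 (given).
From the momentum equation for a rectangular channel, y₂/y₁ = ½[√(1 + 8Fr₁²) − 1] = ½[√34.62 − 1] = 2.44.
y₂ = 2.44 × 0.347 = 0.847 m.
V₁ = Fr₁·√(g·y₁) = 2.05×√(9.81×0.347) = 3.78 m/s; q = V₁·y₁ = 1.31 m²/s. V₂ = q/y₂ = 1.31/0.847 = 1.55 m/s. E₁ = y₁ + V₁²/2g = 1.08 m; E₂ = y₂ + V₂²/2g = 0.970 m. ΔE = E₁ − E₂ = 0.107 m.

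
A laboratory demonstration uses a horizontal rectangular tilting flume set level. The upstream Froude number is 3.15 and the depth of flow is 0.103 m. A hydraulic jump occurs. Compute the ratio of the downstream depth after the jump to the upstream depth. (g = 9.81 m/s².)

y₂/y₁ = 3.98

Fr₁ = 3.15 (given).
By Bélanger, y₂/y₁ = ½[√(1 + 8Fr₁²) − 1] = ½[√80.38 − 1] = 3.98.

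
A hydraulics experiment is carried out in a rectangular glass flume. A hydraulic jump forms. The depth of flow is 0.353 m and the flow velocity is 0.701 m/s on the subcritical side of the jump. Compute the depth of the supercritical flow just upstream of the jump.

y₁ = 0.0814 m

Fr₂ = V₂/√(g·y₂) = 0.701/√(9.81×0.353) = 0.377.
Applying the sequent-depth relation in reverse, y₁/y₂ = ½[√(1 + 8Fr₂²) − 1] = ½[√2.135 − 1] = 0.231.
y₁ = 0.231 × 0.353 = 0.0814 m.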